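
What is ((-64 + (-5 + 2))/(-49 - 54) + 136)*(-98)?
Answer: -1379350/103 ≈ -13392.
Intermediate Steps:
((-64 + (-5 + 2))/(-49 - 54) + 136)*(-98) = ((-64 - 3)/(-103) + 136)*(-98) = (-67*(-1/103) + 136)*(-98) = (67/103 + 136)*(-98) = (14075/103)*(-98) = -1379350/103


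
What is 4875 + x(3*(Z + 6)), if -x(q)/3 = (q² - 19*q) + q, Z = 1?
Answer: 4686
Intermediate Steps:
x(q) = -3*q² + 54*q (x(q) = -3*((q² - 19*q) + q) = -3*(q² - 18*q) = -3*q² + 54*q)
4875 + x(3*(Z + 6)) = 4875 + 3*(3*(1 + 6))*(18 - 3*(1 + 6)) = 4875 + 3*(3*7)*(18 - 3*7) = 4875 + 3*21*(18 - 1*21) = 4875 + 3*21*(18 - 21) = 4875 + 3*21*(-3) = 4875 - 189 = 4686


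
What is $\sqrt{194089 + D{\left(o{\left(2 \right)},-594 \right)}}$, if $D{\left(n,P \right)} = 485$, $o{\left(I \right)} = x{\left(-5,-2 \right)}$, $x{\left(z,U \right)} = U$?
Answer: $\sqrt{194574} \approx 441.11$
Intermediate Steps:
$o{\left(I \right)} = -2$
$\sqrt{194089 + D{\left(o{\left(2 \right)},-594 \right)}} = \sqrt{194089 + 485} = \sqrt{194574}$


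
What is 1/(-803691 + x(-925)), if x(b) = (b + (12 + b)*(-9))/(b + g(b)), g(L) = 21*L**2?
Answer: -4491800/3610019231977 ≈ -1.2443e-6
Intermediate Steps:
x(b) = (-108 - 8*b)/(b + 21*b**2) (x(b) = (b + (12 + b)*(-9))/(b + 21*b**2) = (b + (-108 - 9*b))/(b + 21*b**2) = (-108 - 8*b)/(b + 21*b**2))
1/(-803691 + x(-925)) = 1/(-803691 + 4*(-27 - 2*(-925))/(-925*(1 + 21*(-925)))) = 1/(-803691 + 4*(-1/925)*(-27 + 1850)/(1 - 19425)) = 1/(-803691 + 4*(-1/925)*1823/(-19424)) = 1/(-803691 + 4*(-1/925)*(-1/19424)*1823) = 1/(-803691 + 1823/4491800) = 1/(-3610019231977/4491800) = -4491800/3610019231977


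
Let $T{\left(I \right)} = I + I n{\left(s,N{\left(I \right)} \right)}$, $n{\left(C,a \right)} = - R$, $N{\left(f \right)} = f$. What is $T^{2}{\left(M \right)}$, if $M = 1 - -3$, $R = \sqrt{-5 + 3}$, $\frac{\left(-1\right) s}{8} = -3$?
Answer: $16 \left(1 - i \sqrt{2}\right)^{2} \approx -16.0 - 45.255 i$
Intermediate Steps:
$s = 24$ ($s = \left(-8\right) \left(-3\right) = 24$)
$R = i \sqrt{2}$ ($R = \sqrt{-2} = i \sqrt{2} \approx 1.4142 i$)
$n{\left(C,a \right)} = - i \sqrt{2}$
$M = 4$ ($M = 1 + 3 = 4$)
$T{\left(I \right)} = I - i I \sqrt{2}$ ($T{\left(I \right)} = I + I \left(- i \sqrt{2}\right) = I - i I \sqrt{2}$)
$T^{2}{\left(M \right)} = \left(4 \left(1 - i \sqrt{2}\right)\right)^{2} = \left(4 - 4 i \sqrt{2}\right)^{2}$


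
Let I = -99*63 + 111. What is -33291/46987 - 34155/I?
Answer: 466966773/95947454 ≈ 4.8669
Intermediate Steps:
I = -6126 (I = -6237 + 111 = -6126)
-33291/46987 - 34155/I = -33291/46987 - 34155/(-6126) = -33291*1/46987 - 34155*(-1/6126) = -33291/46987 + 11385/2042 = 466966773/95947454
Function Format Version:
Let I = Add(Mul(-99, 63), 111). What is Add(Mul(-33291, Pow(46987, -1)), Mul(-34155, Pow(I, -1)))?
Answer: Rational(466966773, 95947454) ≈ 4.8669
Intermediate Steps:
I = -6126 (I = Add(-6237, 111) = -6126)
Add(Mul(-33291, Pow(46987, -1)), Mul(-34155, Pow(I, -1))) = Add(Mul(-33291, Pow(46987, -1)), Mul(-34155, Pow(-6126, -1))) = Add(Mul(-33291, Rational(1, 46987)), Mul(-34155, Rational(-1, 6126))) = Add(Rational(-33291, 46987), Rational(11385, 2042)) = Rational(466966773, 95947454)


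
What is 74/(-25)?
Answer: -74/25 ≈ -2.9600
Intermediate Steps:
74/(-25) = -1/25*74 = -74/25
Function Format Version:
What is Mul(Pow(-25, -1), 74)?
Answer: Rational(-74, 25) ≈ -2.9600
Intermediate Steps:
Mul(Pow(-25, -1), 74) = Mul(Rational(-1, 25), 74) = Rational(-74, 25)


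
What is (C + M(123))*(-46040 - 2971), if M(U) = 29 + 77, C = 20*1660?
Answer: -1632360366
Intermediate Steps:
C = 33200
M(U) = 106
(C + M(123))*(-46040 - 2971) = (33200 + 106)*(-46040 - 2971) = 33306*(-49011) = -1632360366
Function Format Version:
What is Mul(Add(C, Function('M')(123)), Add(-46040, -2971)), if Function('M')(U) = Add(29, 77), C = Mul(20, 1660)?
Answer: -1632360366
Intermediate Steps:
C = 33200
Function('M')(U) = 106
Mul(Add(C, Function('M')(123)), Add(-46040, -2971)) = Mul(Add(33200, 106), Add(-46040, -2971)) = Mul(33306, -49011) = -1632360366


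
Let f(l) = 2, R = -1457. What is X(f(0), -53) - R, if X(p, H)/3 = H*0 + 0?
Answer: 1457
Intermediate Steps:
X(p, H) = 0 (X(p, H) = 3*(H*0 + 0) = 3*(0 + 0) = 3*0 = 0)
X(f(0), -53) - R = 0 - 1*(-1457) = 0 + 1457 = 1457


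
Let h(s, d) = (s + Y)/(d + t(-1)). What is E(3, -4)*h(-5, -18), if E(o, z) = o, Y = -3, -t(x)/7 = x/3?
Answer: 72/47 ≈ 1.5319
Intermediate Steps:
t(x) = -7*x/3
h(s, d) = (-3 + s)/(7/3 + d) (h(s, d) = (s - 3)/(d - 7/3*(-1)) = (-3 + s)/(d + 7/3) = (-3 + s)/(7/3 + d))
E(3, -4)*h(-5, -18) = 3*(3*(-3 - 5)/(7 + 3*(-18))) = 3*(3*(-8)/(7 - 54)) = 3*(3*(-8)/(-47)) = 3*(3*(-1/47)*(-8)) = 3*(24/47) = 72/47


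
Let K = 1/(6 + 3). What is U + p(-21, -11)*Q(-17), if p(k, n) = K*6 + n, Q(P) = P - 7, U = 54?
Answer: 302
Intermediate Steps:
Q(P) = -7 + P
K = ⅑ (K = 1/9 = ⅑ ≈ 0.11111)
p(k, n) = ⅔ + n (p(k, n) = (⅑)*6 + n = ⅔ + n)
U + p(-21, -11)*Q(-17) = 54 + (⅔ - 11)*(-7 - 17) = 54 - 31/3*(-24) = 54 + 248 = 302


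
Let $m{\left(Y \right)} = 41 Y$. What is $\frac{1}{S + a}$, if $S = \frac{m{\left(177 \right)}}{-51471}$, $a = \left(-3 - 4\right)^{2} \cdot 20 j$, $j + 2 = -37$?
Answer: $- \frac{17157}{655742959} \approx -2.6164 \cdot 10^{-5}$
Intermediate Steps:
$j = -39$ ($j = -2 - 37 = -39$)
$a = -38220$ ($a = \left(-3 - 4\right)^{2} \cdot 20 \left(-39\right) = \left(-7\right)^{2} \cdot 20 \left(-39\right) = 49 \cdot 20 \left(-39\right) = 980 \left(-39\right) = -38220$)
$S = - \frac{2419}{17157}$ ($S = \frac{41 \cdot 177}{-51471} = 7257 \left(- \frac{1}{51471}\right) = - \frac{2419}{17157} \approx -0.14099$)
$\frac{1}{S + a} = \frac{1}{- \frac{2419}{17157} - 38220} = \frac{1}{- \frac{655742959}{17157}} = - \frac{17157}{655742959}$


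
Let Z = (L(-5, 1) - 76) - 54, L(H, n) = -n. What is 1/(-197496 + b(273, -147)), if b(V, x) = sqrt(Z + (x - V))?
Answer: -197496/39004670567 - I*sqrt(551)/39004670567 ≈ -5.0634e-6 - 6.0181e-10*I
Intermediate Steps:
Z = -131 (Z = (-1*1 - 76) - 54 = (-1 - 76) - 54 = -77 - 54 = -131)
b(V, x) = sqrt(-131 + x - V) (b(V, x) = sqrt(-131 + (x - V)) = sqrt(-131 + x - V))
1/(-197496 + b(273, -147)) = 1/(-197496 + sqrt(-131 - 147 - 1*273)) = 1/(-197496 + sqrt(-131 - 147 - 273)) = 1/(-197496 + sqrt(-551)) = 1/(-197496 + I*sqrt(551))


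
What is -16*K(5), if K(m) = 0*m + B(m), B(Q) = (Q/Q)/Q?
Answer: -16/5 ≈ -3.2000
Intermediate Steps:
B(Q) = 1/Q
K(m) = 1/m (K(m) = 0*m + 1/m = 0 + 1/m = 1/m)
-16*K(5) = -16/5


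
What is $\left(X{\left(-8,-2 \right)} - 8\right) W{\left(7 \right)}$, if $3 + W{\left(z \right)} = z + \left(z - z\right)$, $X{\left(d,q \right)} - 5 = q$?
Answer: $-20$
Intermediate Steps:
$X{\left(d,q \right)} = 5 + q$
$W{\left(z \right)} = -3 + z$ ($W{\left(z \right)} = -3 + \left(z + \left(z - z\right)\right) = -3 + \left(z + 0\right) = -3 + z$)
$\left(X{\left(-8,-2 \right)} - 8\right) W{\left(7 \right)} = \left(\left(5 - 2\right) - 8\right) \left(-3 + 7\right) = \left(3 - 8\right) 4 = \left(-5\right) 4 = -20$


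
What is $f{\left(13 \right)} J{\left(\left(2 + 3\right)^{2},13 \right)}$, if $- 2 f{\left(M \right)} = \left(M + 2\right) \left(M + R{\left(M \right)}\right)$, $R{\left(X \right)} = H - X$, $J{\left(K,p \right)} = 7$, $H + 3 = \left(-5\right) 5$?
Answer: $1470$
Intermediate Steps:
$H = -28$ ($H = -3 - 25 = -28$)
$R{\left(X \right)} = -28 - X$
$f{\left(M \right)} = 28 + 14 M$ ($f{\left(M \right)} = - \frac{\left(M + 2\right) \left(M - \left(28 + M\right)\right)}{2} = - \frac{\left(2 + M\right) \left(-28\right)}{2} = - \frac{-56 - 28 M}{2} = 28 + 14 M$)
$f{\left(13 \right)} J{\left(\left(2 + 3\right)^{2},13 \right)} = \left(28 + 14 \cdot 13\right) 7 = \left(28 + 182\right) 7 = 210 \cdot 7 = 1470$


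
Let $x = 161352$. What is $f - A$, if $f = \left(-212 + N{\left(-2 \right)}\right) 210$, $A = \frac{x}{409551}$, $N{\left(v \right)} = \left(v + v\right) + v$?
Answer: $- \frac{6249802044}{136517} \approx -45780.0$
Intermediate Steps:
$N{\left(v \right)} = 3 v$ ($N{\left(v \right)} = 2 v + v = 3 v$)
$A = \frac{53784}{136517}$ ($A = \frac{161352}{409551} = 161352 \cdot \frac{1}{409551} = \frac{53784}{136517} \approx 0.39397$)
$f = -45780$ ($f = \left(-212 + 3 \left(-2\right)\right) 210 = \left(-212 - 6\right) 210 = \left(-218\right) 210 = -45780$)
$f - A = -45780 - \frac{53784}{136517} = - \frac{6249802044}{136517}$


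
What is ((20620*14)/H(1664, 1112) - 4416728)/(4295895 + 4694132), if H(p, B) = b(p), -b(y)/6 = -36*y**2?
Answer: -330195433255691/672096144605184 ≈ -0.49129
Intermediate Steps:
b(y) = 216*y**2 (b(y) = -(-216)*y**2 = 216*y**2)
H(p, B) = 216*p**2
((20620*14)/H(1664, 1112) - 4416728)/(4295895 + 4694132) = ((20620*14)/((216*1664**2)) - 4416728)/(4295895 + 4694132) = (288680/((216*2768896)) - 4416728)/8990027 = (288680/598081536 - 4416728)*(1/8990027) = (288680*(1/598081536) - 4416728)*(1/8990027) = (36085/74760192 - 4416728)*(1/8990027) = -330195433255691/74760192*1/8990027 = -330195433255691/672096144605184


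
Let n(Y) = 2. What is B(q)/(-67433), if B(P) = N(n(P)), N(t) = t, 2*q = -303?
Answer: -2/67433 ≈ -2.9659e-5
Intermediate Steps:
q = -303/2 (q = (½)*(-303) = -303/2 ≈ -151.50)
B(P) = 2
B(q)/(-67433) = 2/(-67433) = 2*(-1/67433) = -2/67433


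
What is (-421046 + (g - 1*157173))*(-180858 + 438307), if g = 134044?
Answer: -114352409575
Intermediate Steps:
(-421046 + (g - 1*157173))*(-180858 + 438307) = (-421046 + (134044 - 1*157173))*(-180858 + 438307) = (-421046 + (134044 - 157173))*257449 = (-421046 - 23129)*257449 = -444175*257449 = -114352409575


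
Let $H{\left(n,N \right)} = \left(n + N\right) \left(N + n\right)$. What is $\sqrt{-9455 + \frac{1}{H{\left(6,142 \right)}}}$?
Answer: $\frac{i \sqrt{207102319}}{148} \approx 97.237 i$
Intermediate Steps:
$H{\left(n,N \right)} = \left(N + n\right)^{2}$ ($H{\left(n,N \right)} = \left(N + n\right) \left(N + n\right) = \left(N + n\right)^{2}$)
$\sqrt{-9455 + \frac{1}{H{\left(6,142 \right)}}} = \sqrt{-9455 + \frac{1}{\left(142 + 6\right)^{2}}} = \sqrt{-9455 + \frac{1}{148^{2}}} = \sqrt{-9455 + \frac{1}{21904}} = \sqrt{- \frac{207102319}{21904}} = \frac{i \sqrt{207102319}}{148}$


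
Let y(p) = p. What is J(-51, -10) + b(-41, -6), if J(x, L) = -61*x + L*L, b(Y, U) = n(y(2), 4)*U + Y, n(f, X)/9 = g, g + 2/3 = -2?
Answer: 3314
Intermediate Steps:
g = -8/3 (g = -2/3 - 2 = -8/3 ≈ -2.6667)
n(f, X) = -24 (n(f, X) = 9*(-8/3) = -24)
b(Y, U) = Y - 24*U (b(Y, U) = -24*U + Y = Y - 24*U)
J(x, L) = L**2 - 61*x (J(x, L) = -61*x + L**2 = L**2 - 61*x)
J(-51, -10) + b(-41, -6) = ((-10)**2 - 61*(-51)) + (-41 - 24*(-6)) = (100 + 3111) + (-41 + 144) = 3211 + 103 = 3314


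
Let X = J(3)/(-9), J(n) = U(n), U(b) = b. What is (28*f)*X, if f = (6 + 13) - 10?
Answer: -84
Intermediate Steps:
f = 9 (f = 19 - 10 = 9)
J(n) = n
X = -⅓ (X = 3/(-9) = 3*(-⅑) = -⅓ ≈ -0.33333)
(28*f)*X = (28*9)*(-⅓) = 252*(-⅓) = -84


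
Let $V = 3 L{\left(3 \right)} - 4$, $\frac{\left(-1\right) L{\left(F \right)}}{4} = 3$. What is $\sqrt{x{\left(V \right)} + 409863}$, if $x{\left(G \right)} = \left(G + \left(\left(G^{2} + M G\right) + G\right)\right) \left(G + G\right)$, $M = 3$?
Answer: $\sqrt{297863} \approx 545.77$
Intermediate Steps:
$L{\left(F \right)} = -12$ ($L{\left(F \right)} = \left(-4\right) 3 = -12$)
$V = -40$ ($V = 3 \left(-12\right) - 4 = -36 - 4 = -40$)
$x{\left(G \right)} = 2 G \left(G^{2} + 5 G\right)$ ($x{\left(G \right)} = \left(G + \left(\left(G^{2} + 3 G\right) + G\right)\right) \left(G + G\right) = \left(G + \left(G^{2} + 4 G\right)\right) 2 G = \left(G^{2} + 5 G\right) 2 G = 2 G \left(G^{2} + 5 G\right)$)
$\sqrt{x{\left(V \right)} + 409863} = \sqrt{2 \left(-40\right)^{2} \left(5 - 40\right) + 409863} = \sqrt{2 \cdot 1600 \left(-35\right) + 409863} = \sqrt{-112000 + 409863} = \sqrt{297863}$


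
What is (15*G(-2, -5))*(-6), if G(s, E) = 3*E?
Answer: 1350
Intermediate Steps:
(15*G(-2, -5))*(-6) = (15*(3*(-5)))*(-6) = (15*(-15))*(-6) = -225*(-6) = 1350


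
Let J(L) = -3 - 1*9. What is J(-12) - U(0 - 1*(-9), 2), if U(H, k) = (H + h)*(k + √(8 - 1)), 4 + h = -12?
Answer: 2 + 7*√7 ≈ 20.520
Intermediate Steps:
h = -16 (h = -4 - 12 = -16)
U(H, k) = (-16 + H)*(k + √7) (U(H, k) = (H - 16)*(k + √(8 - 1)) = (-16 + H)*(k + √7))
J(L) = -12 (J(L) = -3 - 9 = -12)
J(-12) - U(0 - 1*(-9), 2) = -12 - (-16*2 - 16*√7 + (0 - 1*(-9))*2 + (0 - 1*(-9))*√7) = -12 - (-32 - 16*√7 + (0 + 9)*2 + (0 + 9)*√7) = -12 - (-32 - 16*√7 + 9*2 + 9*√7) = -12 - (-32 - 16*√7 + 18 + 9*√7) = -12 - (-14 - 7*√7) = -12 + (14 + 7*√7) = 2 + 7*√7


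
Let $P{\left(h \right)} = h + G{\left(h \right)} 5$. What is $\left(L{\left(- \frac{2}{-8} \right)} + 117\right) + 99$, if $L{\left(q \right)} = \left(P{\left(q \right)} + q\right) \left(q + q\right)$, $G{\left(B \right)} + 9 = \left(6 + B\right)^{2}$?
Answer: $\frac{9325}{32} \approx 291.41$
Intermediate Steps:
$G{\left(B \right)} = -9 + \left(6 + B\right)^{2}$
$P{\left(h \right)} = -45 + h + 5 \left(6 + h\right)^{2}$ ($P{\left(h \right)} = h + \left(-9 + \left(6 + h\right)^{2}\right) 5 = h + \left(-45 + 5 \left(6 + h\right)^{2}\right) = -45 + h + 5 \left(6 + h\right)^{2}$)
$L{\left(q \right)} = 2 q \left(-45 + 2 q + 5 \left(6 + q\right)^{2}\right)$ ($L{\left(q \right)} = \left(\left(-45 + q + 5 \left(6 + q\right)^{2}\right) + q\right) \left(q + q\right) = \left(-45 + 2 q + 5 \left(6 + q\right)^{2}\right) 2 q = 2 q \left(-45 + 2 q + 5 \left(6 + q\right)^{2}\right)$)
$\left(L{\left(- \frac{2}{-8} \right)} + 117\right) + 99 = \left(2 \left(- \frac{2}{-8}\right) \left(135 + 5 \left(- \frac{2}{-8}\right)^{2} + 62 \left(- \frac{2}{-8}\right)\right) + 117\right) + 99 = \left(2 \left(\left(-2\right) \left(- \frac{1}{8}\right)\right) \left(135 + 5 \left(\left(-2\right) \left(- \frac{1}{8}\right)\right)^{2} + 62 \left(\left(-2\right) \left(- \frac{1}{8}\right)\right)\right) + 117\right) + 99 = \left(2 \cdot \frac{1}{4} \left(135 + \frac{5}{16} + 62 \cdot \frac{1}{4}\right) + 117\right) + 99 = \left(2 \cdot \frac{1}{4} \left(135 + 5 \cdot \frac{1}{16} + \frac{31}{2}\right) + 117\right) + 99 = \left(2 \cdot \frac{1}{4} \left(135 + \frac{5}{16} + \frac{31}{2}\right) + 117\right) + 99 = \left(2 \cdot \frac{1}{4} \cdot \frac{2413}{16} + 117\right) + 99 = \left(\frac{2413}{32} + 117\right) + 99 = \frac{6157}{32} + 99 = \frac{9325}{32}$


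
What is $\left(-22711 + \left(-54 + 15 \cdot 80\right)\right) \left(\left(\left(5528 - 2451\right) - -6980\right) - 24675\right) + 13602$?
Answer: $315250772$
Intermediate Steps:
$\left(-22711 + \left(-54 + 15 \cdot 80\right)\right) \left(\left(\left(5528 - 2451\right) - -6980\right) - 24675\right) + 13602 = \left(-22711 + \left(-54 + 1200\right)\right) \left(\left(3077 + 6980\right) - 24675\right) + 13602 = \left(-22711 + 1146\right) \left(10057 - 24675\right) + 13602 = \left(-21565\right) \left(-14618\right) + 13602 = 315237170 + 13602 = 315250772$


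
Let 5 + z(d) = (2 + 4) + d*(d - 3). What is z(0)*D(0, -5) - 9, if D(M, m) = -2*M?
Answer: -9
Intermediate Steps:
z(d) = 1 + d*(-3 + d) (z(d) = -5 + ((2 + 4) + d*(d - 3)) = -5 + (6 + d*(-3 + d)) = 1 + d*(-3 + d))
z(0)*D(0, -5) - 9 = (1 + 0**2 - 3*0)*(-2*0) - 9 = (1 + 0 + 0)*0 - 9 = 1*0 - 9 = 0 - 9 = -9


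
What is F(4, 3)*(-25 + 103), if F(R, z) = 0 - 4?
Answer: -312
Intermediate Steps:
F(R, z) = -4
F(4, 3)*(-25 + 103) = -4*(-25 + 103) = -4*78 = -312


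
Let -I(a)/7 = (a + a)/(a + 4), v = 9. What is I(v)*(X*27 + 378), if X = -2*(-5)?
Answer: -81648/13 ≈ -6280.6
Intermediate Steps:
X = 10
I(a) = -14*a/(4 + a) (I(a) = -7*(a + a)/(a + 4) = -7*2*a/(4 + a) = -14*a/(4 + a))
I(v)*(X*27 + 378) = (-14*9/(4 + 9))*(10*27 + 378) = (-14*9/13)*(270 + 378) = -14*9*1/13*648 = -126/13*648 = -81648/13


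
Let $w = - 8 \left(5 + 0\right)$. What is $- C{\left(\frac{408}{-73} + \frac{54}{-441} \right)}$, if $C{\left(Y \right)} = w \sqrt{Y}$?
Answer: $\frac{120 i \sqrt{165710}}{511} \approx 95.595 i$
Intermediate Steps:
$w = -40$ ($w = \left(-8\right) 5 = -40$)
$C{\left(Y \right)} = - 40 \sqrt{Y}$
$- C{\left(\frac{408}{-73} + \frac{54}{-441} \right)} = - \left(-40\right) \sqrt{\frac{408}{-73} + \frac{54}{-441}} = - \left(-40\right) \sqrt{408 \left(- \frac{1}{73}\right) + 54 \left(- \frac{1}{441}\right)} = - \left(-40\right) \sqrt{- \frac{408}{73} - \frac{6}{49}} = - \left(-40\right) \sqrt{- \frac{20430}{3577}} = - \left(-40\right) \frac{3 i \sqrt{165710}}{511} = - \frac{\left(-120\right) i \sqrt{165710}}{511} = \frac{120 i \sqrt{165710}}{511}$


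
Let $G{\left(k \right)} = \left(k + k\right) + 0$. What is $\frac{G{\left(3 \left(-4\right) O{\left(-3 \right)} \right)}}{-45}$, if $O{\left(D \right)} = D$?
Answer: $- \frac{8}{5} \approx -1.6$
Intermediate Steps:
$G{\left(k \right)} = 2 k$ ($G{\left(k \right)} = 2 k + 0 = 2 k$)
$\frac{G{\left(3 \left(-4\right) O{\left(-3 \right)} \right)}}{-45} = \frac{2 \cdot 3 \left(-4\right) \left(-3\right)}{-45} = 2 \left(\left(-12\right) \left(-3\right)\right) \left(- \frac{1}{45}\right) = 2 \cdot 36 \left(- \frac{1}{45}\right) = 72 \left(- \frac{1}{45}\right) = - \frac{8}{5}$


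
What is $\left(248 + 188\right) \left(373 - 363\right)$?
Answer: $4360$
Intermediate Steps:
$\left(248 + 188\right) \left(373 - 363\right) = 436 \cdot 10 = 4360$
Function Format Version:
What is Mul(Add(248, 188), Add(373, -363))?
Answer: 4360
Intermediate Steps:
Mul(Add(248, 188), Add(373, -363)) = Mul(436, 10) = 4360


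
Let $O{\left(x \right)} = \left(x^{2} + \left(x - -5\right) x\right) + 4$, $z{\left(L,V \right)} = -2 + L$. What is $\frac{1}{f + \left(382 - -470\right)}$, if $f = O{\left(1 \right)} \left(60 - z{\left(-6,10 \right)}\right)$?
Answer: $\frac{1}{1600} \approx 0.000625$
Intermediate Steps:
$O{\left(x \right)} = 4 + x^{2} + x \left(5 + x\right)$ ($O{\left(x \right)} = \left(x^{2} + \left(x + 5\right) x\right) + 4 = \left(x^{2} + \left(5 + x\right) x\right) + 4 = \left(x^{2} + x \left(5 + x\right)\right) + 4 = 4 + x^{2} + x \left(5 + x\right)$)
$f = 748$ ($f = \left(4 + 2 \cdot 1^{2} + 5 \cdot 1\right) \left(60 - \left(-2 - 6\right)\right) = \left(4 + 2 \cdot 1 + 5\right) \left(60 - -8\right) = \left(4 + 2 + 5\right) \left(60 + 8\right) = 11 \cdot 68 = 748$)
$\frac{1}{f + \left(382 - -470\right)} = \frac{1}{748 + \left(382 - -470\right)} = \frac{1}{748 + \left(382 + 470\right)} = \frac{1}{748 + 852} = \frac{1}{1600}$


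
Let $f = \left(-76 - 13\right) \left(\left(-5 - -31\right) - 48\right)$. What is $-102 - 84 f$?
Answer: $-164574$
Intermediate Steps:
$f = 1958$ ($f = - 89 \left(\left(-5 + 31\right) - 48\right) = - 89 \left(26 - 48\right) = \left(-89\right) \left(-22\right) = 1958$)
$-102 - 84 f = -102 - 164472 = -164574$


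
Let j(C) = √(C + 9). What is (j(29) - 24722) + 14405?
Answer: -10317 + √38 ≈ -10311.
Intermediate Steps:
j(C) = √(9 + C)
(j(29) - 24722) + 14405 = (√(9 + 29) - 24722) + 14405 = (√38 - 24722) + 14405 = (-24722 + √38) + 14405 = -10317 + √38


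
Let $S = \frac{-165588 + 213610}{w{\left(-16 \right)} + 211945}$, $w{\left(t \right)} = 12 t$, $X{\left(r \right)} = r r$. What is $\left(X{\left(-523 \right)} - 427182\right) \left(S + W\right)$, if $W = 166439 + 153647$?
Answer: $- \frac{10414480303203340}{211753} \approx -4.9182 \cdot 10^{10}$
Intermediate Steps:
$X{\left(r \right)} = r^{2}$
$S = \frac{48022}{211753}$ ($S = \frac{-165588 + 213610}{12 \left(-16\right) + 211945} = \frac{48022}{-192 + 211945} = \frac{48022}{211753} \approx 0.22678$)
$W = 320086$
$\left(X{\left(-523 \right)} - 427182\right) \left(S + W\right) = \left(\left(-523\right)^{2} - 427182\right) \left(\frac{48022}{211753} + 320086\right) = \left(273529 - 427182\right) \frac{67779218780}{211753} = \left(-153653\right) \frac{67779218780}{211753} = - \frac{10414480303203340}{211753}$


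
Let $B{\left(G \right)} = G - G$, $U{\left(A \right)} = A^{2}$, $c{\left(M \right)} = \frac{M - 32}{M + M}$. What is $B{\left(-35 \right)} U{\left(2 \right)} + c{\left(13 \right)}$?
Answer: $- \frac{19}{26} \approx -0.73077$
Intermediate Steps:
$c{\left(M \right)} = \frac{-32 + M}{2 M}$
$B{\left(G \right)} = 0$
$B{\left(-35 \right)} U{\left(2 \right)} + c{\left(13 \right)} = 0 \cdot 2^{2} + \frac{-32 + 13}{2 \cdot 13} = 0 \cdot 4 + \frac{1}{2} \cdot \frac{1}{13} \left(-19\right) = 0 - \frac{19}{26} = - \frac{19}{26}$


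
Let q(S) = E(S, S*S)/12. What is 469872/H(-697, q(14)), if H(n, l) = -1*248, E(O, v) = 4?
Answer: -58734/31 ≈ -1894.6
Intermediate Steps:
q(S) = 1/3 (q(S) = 4/12 = 4*(1/12) = 1/3)
H(n, l) = -248
469872/H(-697, q(14)) = 469872/(-248) = 469872*(-1/248) = -58734/31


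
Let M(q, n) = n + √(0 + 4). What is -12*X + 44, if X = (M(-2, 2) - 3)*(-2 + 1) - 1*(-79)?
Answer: -892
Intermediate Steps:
M(q, n) = 2 + n (M(q, n) = n + √4 = n + 2 = 2 + n)
X = 78 (X = ((2 + 2) - 3)*(-2 + 1) - 1*(-79) = (4 - 3)*(-1) + 79 = 1*(-1) + 79 = -1 + 79 = 78)
-12*X + 44 = -12*78 + 44 = -936 + 44 = -892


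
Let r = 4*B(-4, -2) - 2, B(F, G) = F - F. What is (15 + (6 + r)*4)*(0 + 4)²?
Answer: 496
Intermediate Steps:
B(F, G) = 0
r = -2 (r = 4*0 - 2 = 0 - 2 = -2)
(15 + (6 + r)*4)*(0 + 4)² = (15 + (6 - 2)*4)*(0 + 4)² = (15 + 4*4)*4² = (15 + 16)*16 = 31*16 = 496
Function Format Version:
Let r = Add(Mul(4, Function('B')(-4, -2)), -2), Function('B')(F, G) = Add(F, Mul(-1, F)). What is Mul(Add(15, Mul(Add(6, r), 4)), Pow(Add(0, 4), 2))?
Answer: 496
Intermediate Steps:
Function('B')(F, G) = 0
r = -2 (r = Add(Mul(4, 0), -2) = Add(0, -2) = -2)
Mul(Add(15, Mul(Add(6, r), 4)), Pow(Add(0, 4), 2)) = Mul(Add(15, Mul(Add(6, -2), 4)), Pow(Add(0, 4), 2)) = Mul(Add(15, Mul(4, 4)), Pow(4, 2)) = Mul(Add(15, 16), 16) = Mul(31, 16) = 496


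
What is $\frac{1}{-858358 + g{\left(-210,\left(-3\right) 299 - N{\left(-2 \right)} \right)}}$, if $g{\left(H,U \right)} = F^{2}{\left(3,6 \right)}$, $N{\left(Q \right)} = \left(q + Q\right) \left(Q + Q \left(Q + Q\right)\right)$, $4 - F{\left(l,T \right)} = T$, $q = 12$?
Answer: $- \frac{1}{858354} \approx -1.165 \cdot 10^{-6}$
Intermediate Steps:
$F{\left(l,T \right)} = 4 - T$
$N{\left(Q \right)} = \left(12 + Q\right) \left(Q + 2 Q^{2}\right)$ ($N{\left(Q \right)} = \left(12 + Q\right) \left(Q + Q \left(Q + Q\right)\right) = \left(12 + Q\right) \left(Q + Q 2 Q\right) = \left(12 + Q\right) \left(Q + 2 Q^{2}\right)$)
$g{\left(H,U \right)} = 4$ ($g{\left(H,U \right)} = \left(4 - 6\right)^{2} = \left(-2\right)^{2} = 4$)
$\frac{1}{-858358 + g{\left(-210,\left(-3\right) 299 - N{\left(-2 \right)} \right)}} = \frac{1}{-858358 + 4} = \frac{1}{-858354} = - \frac{1}{858354}$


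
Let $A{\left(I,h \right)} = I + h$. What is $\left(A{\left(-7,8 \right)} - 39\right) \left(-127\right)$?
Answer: $4826$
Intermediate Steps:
$\left(A{\left(-7,8 \right)} - 39\right) \left(-127\right) = \left(\left(-7 + 8\right) - 39\right) \left(-127\right) = \left(1 - 39\right) \left(-127\right) = \left(-38\right) \left(-127\right) = 4826$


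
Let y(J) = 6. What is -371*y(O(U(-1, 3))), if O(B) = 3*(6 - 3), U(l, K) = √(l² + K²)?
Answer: -2226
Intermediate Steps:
U(l, K) = √(K² + l²)
O(B) = 9 (O(B) = 3*3 = 9)
-371*y(O(U(-1, 3))) = -371*6 = -2226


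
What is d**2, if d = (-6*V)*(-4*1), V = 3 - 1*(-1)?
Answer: 9216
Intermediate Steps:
V = 4 (V = 3 + 1 = 4)
d = 96 (d = (-6*4)*(-4*1) = -24*(-4) = 96)
d**2 = 96**2 = 9216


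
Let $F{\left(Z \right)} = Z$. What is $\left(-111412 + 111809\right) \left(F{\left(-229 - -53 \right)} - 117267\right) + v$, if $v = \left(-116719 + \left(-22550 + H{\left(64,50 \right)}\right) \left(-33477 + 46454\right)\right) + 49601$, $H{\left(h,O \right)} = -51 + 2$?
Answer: $-339959212$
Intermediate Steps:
$H{\left(h,O \right)} = -49$
$v = -293334341$ ($v = \left(-116719 + \left(-22550 - 49\right) \left(-33477 + 46454\right)\right) + 49601 = \left(-116719 - 293267223\right) + 49601 = -293383942 + 49601 = -293334341$)
$\left(-111412 + 111809\right) \left(F{\left(-229 - -53 \right)} - 117267\right) + v = \left(-111412 + 111809\right) \left(\left(-229 - -53\right) - 117267\right) - 293334341 = 397 \left(\left(-229 + 53\right) - 117267\right) - 293334341 = 397 \left(-176 - 117267\right) - 293334341 = 397 \left(-117443\right) - 293334341 = -46624871 - 293334341 = -339959212$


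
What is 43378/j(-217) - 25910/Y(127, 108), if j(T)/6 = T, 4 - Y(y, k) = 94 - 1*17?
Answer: 15284113/47523 ≈ 321.62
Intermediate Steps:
Y(y, k) = -73 (Y(y, k) = 4 - (94 - 1*17) = 4 - (94 - 17) = 4 - 1*77 = 4 - 77 = -73)
j(T) = 6*T
43378/j(-217) - 25910/Y(127, 108) = 43378/((6*(-217))) - 25910/(-73) = 43378/(-1302) - 25910*(-1/73) = 43378*(-1/1302) + 25910/73 = -21689/651 + 25910/73 = 15284113/47523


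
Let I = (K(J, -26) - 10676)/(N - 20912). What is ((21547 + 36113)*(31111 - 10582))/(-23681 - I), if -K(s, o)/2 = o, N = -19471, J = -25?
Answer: -47801443519620/956320447 ≈ -49985.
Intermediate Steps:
K(s, o) = -2*o
I = 10624/40383 (I = (-2*(-26) - 10676)/(-19471 - 20912) = (52 - 10676)/(-40383) = -10624*(-1/40383) = 10624/40383 ≈ 0.26308)
((21547 + 36113)*(31111 - 10582))/(-23681 - I) = ((21547 + 36113)*(31111 - 10582))/(-23681 - 1*10624/40383) = (57660*20529)/(-23681 - 10624/40383) = 1183702140/(-956320447/40383) = 1183702140*(-40383/956320447) = -47801443519620/956320447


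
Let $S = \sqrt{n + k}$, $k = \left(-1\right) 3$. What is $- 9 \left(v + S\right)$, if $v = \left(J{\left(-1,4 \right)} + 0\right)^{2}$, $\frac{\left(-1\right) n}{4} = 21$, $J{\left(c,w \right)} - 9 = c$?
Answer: $-576 - 9 i \sqrt{87} \approx -576.0 - 83.946 i$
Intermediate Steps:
$J{\left(c,w \right)} = 9 + c$
$k = -3$
$n = -84$ ($n = \left(-4\right) 21 = -84$)
$v = 64$ ($v = \left(\left(9 - 1\right) + 0\right)^{2} = \left(8 + 0\right)^{2} = 8^{2} = 64$)
$S = i \sqrt{87}$ ($S = \sqrt{-84 - 3} = \sqrt{-87} = i \sqrt{87} \approx 9.3274 i$)
$- 9 \left(v + S\right) = - 9 \left(64 + i \sqrt{87}\right) = -576 - 9 i \sqrt{87}$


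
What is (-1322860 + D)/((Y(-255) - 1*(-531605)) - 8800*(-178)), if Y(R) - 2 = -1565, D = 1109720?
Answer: -106570/1048221 ≈ -0.10167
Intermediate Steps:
Y(R) = -1563 (Y(R) = 2 - 1565 = -1563)
(-1322860 + D)/((Y(-255) - 1*(-531605)) - 8800*(-178)) = (-1322860 + 1109720)/((-1563 - 1*(-531605)) - 8800*(-178)) = -213140/((-1563 + 531605) + 1566400) = -213140/(530042 + 1566400) = -213140/2096442 = -213140*1/2096442 = -106570/1048221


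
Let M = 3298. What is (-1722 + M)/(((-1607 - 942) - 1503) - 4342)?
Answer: -788/4197 ≈ -0.18775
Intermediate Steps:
(-1722 + M)/(((-1607 - 942) - 1503) - 4342) = (-1722 + 3298)/(((-1607 - 942) - 1503) - 4342) = 1576/((-2549 - 1503) - 4342) = 1576/(-4052 - 4342) = 1576/(-8394) = 1576*(-1/8394) = -788/4197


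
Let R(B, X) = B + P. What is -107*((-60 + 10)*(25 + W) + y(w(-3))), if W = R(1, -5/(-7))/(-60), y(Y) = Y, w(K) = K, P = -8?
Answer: 808171/6 ≈ 1.3470e+5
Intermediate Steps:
R(B, X) = -8 + B (R(B, X) = B - 8 = -8 + B)
W = 7/60 (W = (-8 + 1)/(-60) = -7*(-1/60) = 7/60 ≈ 0.11667)
-107*((-60 + 10)*(25 + W) + y(w(-3))) = -107*((-60 + 10)*(25 + 7/60) - 3) = -107*(-50*1507/60 - 3) = -107*(-7535/6 - 3) = -107*(-7553/6) = 808171/6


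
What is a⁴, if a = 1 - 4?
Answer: 81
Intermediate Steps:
a = -3
a⁴ = (-3)⁴ = 81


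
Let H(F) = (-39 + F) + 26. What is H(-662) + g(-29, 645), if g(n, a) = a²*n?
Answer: -12065400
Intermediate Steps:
g(n, a) = n*a²
H(F) = -13 + F
H(-662) + g(-29, 645) = (-13 - 662) - 29*645² = -675 - 29*416025 = -675 - 12064725 = -12065400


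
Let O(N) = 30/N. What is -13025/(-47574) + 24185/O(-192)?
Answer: -7363680991/47574 ≈ -1.5478e+5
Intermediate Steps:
-13025/(-47574) + 24185/O(-192) = -13025/(-47574) + 24185/((30/(-192))) = -13025*(-1/47574) + 24185/((30*(-1/192))) = 13025/47574 + 24185/(-5/32) = 13025/47574 + 24185*(-32/5) = 13025/47574 - 154784 = -7363680991/47574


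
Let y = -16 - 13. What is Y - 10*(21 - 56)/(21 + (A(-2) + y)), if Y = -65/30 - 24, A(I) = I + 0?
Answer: -367/6 ≈ -61.167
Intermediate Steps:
y = -29
A(I) = I
Y = -157/6 (Y = -65*1/30 - 24 = -13/6 - 24 = -157/6 ≈ -26.167)
Y - 10*(21 - 56)/(21 + (A(-2) + y)) = -157/6 - 10*(21 - 56)/(21 + (-2 - 29)) = -157/6 - (-350)/(21 - 31) = -157/6 - (-350)/(-10) = -157/6 - (-350)*(-1)/10 = -157/6 - 10*7/2 = -157/6 - 35 = -367/6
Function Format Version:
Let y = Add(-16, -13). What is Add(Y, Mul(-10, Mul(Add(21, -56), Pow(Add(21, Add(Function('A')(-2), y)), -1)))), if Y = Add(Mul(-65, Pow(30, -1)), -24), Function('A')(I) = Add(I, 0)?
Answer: Rational(-367, 6) ≈ -61.167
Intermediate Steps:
y = -29
Function('A')(I) = I
Y = Rational(-157, 6) (Y = Add(Mul(-65, Rational(1, 30)), -24) = Add(Rational(-13, 6), -24) = Rational(-157, 6) ≈ -26.167)
Add(Y, Mul(-10, Mul(Add(21, -56), Pow(Add(21, Add(Function('A')(-2), y)), -1)))) = Add(Rational(-157, 6), Mul(-10, Mul(Add(21, -56), Pow(Add(21, Add(-2, -29)), -1)))) = Add(Rational(-157, 6), Mul(-10, Mul(-35, Pow(Add(21, -31), -1)))) = Add(Rational(-157, 6), Mul(-10, Mul(-35, Pow(-10, -1)))) = Add(Rational(-157, 6), Mul(-10, Mul(-35, Rational(-1, 10)))) = Add(Rational(-157, 6), Mul(-10, Rational(7, 2))) = Add(Rational(-157, 6), -35) = Rational(-367, 6)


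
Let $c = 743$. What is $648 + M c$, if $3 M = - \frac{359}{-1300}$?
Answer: $\frac{2793937}{3900} \approx 716.39$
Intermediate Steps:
$M = \frac{359}{3900}$ ($M = \frac{\left(-359\right) \frac{1}{-1300}}{3} = \frac{\left(-359\right) \left(- \frac{1}{1300}\right)}{3} = \frac{1}{3} \cdot \frac{359}{1300} = \frac{359}{3900} \approx 0.092051$)
$648 + M c = 648 + \frac{359}{3900} \cdot 743 = 648 + \frac{266737}{3900} = \frac{2793937}{3900}$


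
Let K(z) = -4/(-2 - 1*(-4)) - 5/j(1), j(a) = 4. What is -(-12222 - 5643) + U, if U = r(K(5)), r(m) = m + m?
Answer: 35717/2 ≈ 17859.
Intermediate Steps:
K(z) = -13/4 (K(z) = -4/(-2 - 1*(-4)) - 5/4 = -4/(-2 + 4) - 5*1/4 = -4/2 - 5/4 = -4*1/2 - 5/4 = -2 - 5/4 = -13/4)
r(m) = 2*m
U = -13/2 (U = 2*(-13/4) = -13/2 ≈ -6.5000)
-(-12222 - 5643) + U = -(-12222 - 5643) - 13/2 = -1*(-17865) - 13/2 = 17865 - 13/2 = 35717/2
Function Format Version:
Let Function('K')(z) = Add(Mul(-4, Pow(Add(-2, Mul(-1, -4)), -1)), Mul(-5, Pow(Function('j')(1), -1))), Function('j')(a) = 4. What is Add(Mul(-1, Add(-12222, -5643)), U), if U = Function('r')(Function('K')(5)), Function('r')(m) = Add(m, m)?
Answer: Rational(35717, 2) ≈ 17859.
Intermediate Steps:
Function('K')(z) = Rational(-13, 4) (Function('K')(z) = Add(Mul(-4, Pow(Add(-2, Mul(-1, -4)), -1)), Mul(-5, Pow(4, -1))) = Add(Mul(-4, Pow(Add(-2, 4), -1)), Mul(-5, Rational(1, 4))) = Add(Mul(-4, Pow(2, -1)), Rational(-5, 4)) = Add(Mul(-4, Rational(1, 2)), Rational(-5, 4)) = Add(-2, Rational(-5, 4)) = Rational(-13, 4))
Function('r')(m) = Mul(2, m)
U = Rational(-13, 2) (U = Mul(2, Rational(-13, 4)) = Rational(-13, 2) ≈ -6.5000)
Add(Mul(-1, Add(-12222, -5643)), U) = Add(Mul(-1, Add(-12222, -5643)), Rational(-13, 2)) = Add(Mul(-1, -17865), Rational(-13, 2)) = Add(17865, Rational(-13, 2)) = Rational(35717, 2)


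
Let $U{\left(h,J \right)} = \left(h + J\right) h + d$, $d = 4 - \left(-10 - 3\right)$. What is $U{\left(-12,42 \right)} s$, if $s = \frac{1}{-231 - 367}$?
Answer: $\frac{343}{598} \approx 0.57358$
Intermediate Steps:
$s = - \frac{1}{598}$ ($s = \frac{1}{-598} = - \frac{1}{598} \approx -0.0016722$)
$d = 17$ ($d = 4 - \left(-10 - 3\right) = 4 - -13 = 4 + 13 = 17$)
$U{\left(h,J \right)} = 17 + h \left(J + h\right)$ ($U{\left(h,J \right)} = \left(h + J\right) h + 17 = \left(J + h\right) h + 17 = h \left(J + h\right) + 17 = 17 + h \left(J + h\right)$)
$U{\left(-12,42 \right)} s = \left(17 + \left(-12\right)^{2} + 42 \left(-12\right)\right) \left(- \frac{1}{598}\right) = \left(17 + 144 - 504\right) \left(- \frac{1}{598}\right) = \left(-343\right) \left(- \frac{1}{598}\right) = \frac{343}{598}$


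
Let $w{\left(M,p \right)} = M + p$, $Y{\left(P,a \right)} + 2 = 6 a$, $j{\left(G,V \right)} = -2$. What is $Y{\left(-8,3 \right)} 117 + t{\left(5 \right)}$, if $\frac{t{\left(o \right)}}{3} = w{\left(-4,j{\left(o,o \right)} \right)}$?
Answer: $1854$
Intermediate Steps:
$Y{\left(P,a \right)} = -2 + 6 a$
$t{\left(o \right)} = -18$ ($t{\left(o \right)} = 3 \left(-4 - 2\right) = 3 \left(-6\right) = -18$)
$Y{\left(-8,3 \right)} 117 + t{\left(5 \right)} = \left(-2 + 6 \cdot 3\right) 117 - 18 = \left(-2 + 18\right) 117 - 18 = 16 \cdot 117 - 18 = 1872 - 18 = 1854$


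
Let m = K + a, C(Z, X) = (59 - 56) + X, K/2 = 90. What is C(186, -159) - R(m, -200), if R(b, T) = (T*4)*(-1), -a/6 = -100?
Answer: -956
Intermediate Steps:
a = 600 (a = -6*(-100) = 600)
K = 180 (K = 2*90 = 180)
C(Z, X) = 3 + X
m = 780 (m = 180 + 600 = 780)
R(b, T) = -4*T (R(b, T) = (4*T)*(-1) = -4*T)
C(186, -159) - R(m, -200) = (3 - 159) - (-4)*(-200) = -156 - 1*800 = -156 - 800 = -956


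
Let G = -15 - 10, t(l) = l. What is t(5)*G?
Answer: -125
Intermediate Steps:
G = -25
t(5)*G = 5*(-25) = -125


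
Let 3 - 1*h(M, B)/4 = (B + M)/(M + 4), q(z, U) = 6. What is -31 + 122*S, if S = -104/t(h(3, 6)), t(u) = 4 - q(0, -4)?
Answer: 6313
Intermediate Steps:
h(M, B) = 12 - 4*(B + M)/(4 + M) (h(M, B) = 12 - 4*(B + M)/(M + 4) = 12 - 4*(B + M)/(4 + M))
t(u) = -2 (t(u) = 4 - 1*6 = 4 - 6 = -2)
S = 52 (S = -104/(-2) = -104*(-1/2) = 52)
-31 + 122*S = -31 + 122*52 = -31 + 6344 = 6313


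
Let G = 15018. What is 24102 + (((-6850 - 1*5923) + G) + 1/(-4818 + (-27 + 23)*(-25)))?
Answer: 124305145/4718 ≈ 26347.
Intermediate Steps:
24102 + (((-6850 - 1*5923) + G) + 1/(-4818 + (-27 + 23)*(-25))) = 24102 + (((-6850 - 1*5923) + 15018) + 1/(-4818 + (-27 + 23)*(-25))) = 24102 + (((-6850 - 5923) + 15018) + 1/(-4818 - 4*(-25))) = 24102 + ((-12773 + 15018) + 1/(-4818 + 100)) = 24102 + (2245 + 1/(-4718)) = 24102 + (2245 - 1/4718) = 24102 + 10591909/4718 = 124305145/4718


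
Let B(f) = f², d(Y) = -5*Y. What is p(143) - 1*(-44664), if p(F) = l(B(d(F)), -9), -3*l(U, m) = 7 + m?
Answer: 133994/3 ≈ 44665.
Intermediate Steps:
l(U, m) = -7/3 - m/3 (l(U, m) = -(7 + m)/3 = -7/3 - m/3)
p(F) = ⅔ (p(F) = -7/3 - ⅓*(-9) = -7/3 + 3 = ⅔)
p(143) - 1*(-44664) = ⅔ - 1*(-44664) = ⅔ + 44664 = 133994/3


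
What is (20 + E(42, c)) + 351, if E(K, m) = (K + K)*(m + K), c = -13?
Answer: 2807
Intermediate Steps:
E(K, m) = 2*K*(K + m) (E(K, m) = (2*K)*(K + m) = 2*K*(K + m))
(20 + E(42, c)) + 351 = (20 + 2*42*(42 - 13)) + 351 = (20 + 2*42*29) + 351 = (20 + 2436) + 351 = 2456 + 351 = 2807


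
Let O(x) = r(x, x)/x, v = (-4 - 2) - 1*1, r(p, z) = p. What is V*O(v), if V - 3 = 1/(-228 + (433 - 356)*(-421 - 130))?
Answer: 127964/42655 ≈ 3.0000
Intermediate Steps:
v = -7 (v = -6 - 1 = -7)
O(x) = 1 (O(x) = x/x = 1)
V = 127964/42655 (V = 3 + 1/(-228 + (433 - 356)*(-421 - 130)) = 3 + 1/(-228 + 77*(-551)) = 3 + 1/(-228 - 42427) = 3 + 1/(-42655) = 3 - 1/42655 = 127964/42655 ≈ 3.0000)
V*O(v) = (127964/42655)*1 = 127964/42655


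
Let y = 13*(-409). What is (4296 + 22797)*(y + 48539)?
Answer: 1171013646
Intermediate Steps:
y = -5317
(4296 + 22797)*(y + 48539) = (4296 + 22797)*(-5317 + 48539) = 27093*43222 = 1171013646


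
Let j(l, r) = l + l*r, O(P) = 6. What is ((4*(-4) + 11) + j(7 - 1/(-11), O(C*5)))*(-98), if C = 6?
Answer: -48118/11 ≈ -4374.4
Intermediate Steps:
((4*(-4) + 11) + j(7 - 1/(-11), O(C*5)))*(-98) = ((4*(-4) + 11) + (7 - 1/(-11))*(1 + 6))*(-98) = ((-16 + 11) + (7 - 1*(-1/11))*7)*(-98) = (-5 + (7 + 1/11)*7)*(-98) = (-5 + (78/11)*7)*(-98) = (-5 + 546/11)*(-98) = (491/11)*(-98) = -48118/11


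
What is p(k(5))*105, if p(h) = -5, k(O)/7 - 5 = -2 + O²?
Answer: -525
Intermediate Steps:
k(O) = 21 + 7*O² (k(O) = 35 + 7*(-2 + O²) = 35 + (-14 + 7*O²) = 21 + 7*O²)
p(k(5))*105 = -5*105 = -525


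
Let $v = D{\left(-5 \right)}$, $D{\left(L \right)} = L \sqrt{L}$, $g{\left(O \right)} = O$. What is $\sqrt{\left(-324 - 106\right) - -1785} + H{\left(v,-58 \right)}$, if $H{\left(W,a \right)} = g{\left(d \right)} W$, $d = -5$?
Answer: $\sqrt{1355} + 25 i \sqrt{5} \approx 36.81 + 55.902 i$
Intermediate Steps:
$D{\left(L \right)} = L^{\frac{3}{2}}$
$v = - 5 i \sqrt{5}$ ($v = \left(-5\right)^{\frac{3}{2}} = - 5 i \sqrt{5} \approx - 11.18 i$)
$H{\left(W,a \right)} = - 5 W$
$\sqrt{\left(-324 - 106\right) - -1785} + H{\left(v,-58 \right)} = \sqrt{\left(-324 - 106\right) - -1785} - 5 \left(- 5 i \sqrt{5}\right) = \sqrt{\left(-324 - 106\right) + 1785} + 25 i \sqrt{5} = \sqrt{-430 + 1785} + 25 i \sqrt{5} = \sqrt{1355} + 25 i \sqrt{5}$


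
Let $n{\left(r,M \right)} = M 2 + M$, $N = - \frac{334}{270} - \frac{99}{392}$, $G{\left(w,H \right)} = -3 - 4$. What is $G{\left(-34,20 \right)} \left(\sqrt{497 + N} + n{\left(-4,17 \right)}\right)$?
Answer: $-357 - \frac{\sqrt{786672330}}{180} \approx -512.82$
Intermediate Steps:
$G{\left(w,H \right)} = -7$
$N = - \frac{78829}{52920}$ ($N = \left(-334\right) \frac{1}{270} - \frac{99}{392} = - \frac{167}{135} - \frac{99}{392} = - \frac{78829}{52920} \approx -1.4896$)
$n{\left(r,M \right)} = 3 M$ ($n{\left(r,M \right)} = 2 M + M = 3 M$)
$G{\left(-34,20 \right)} \left(\sqrt{497 + N} + n{\left(-4,17 \right)}\right) = - 7 \left(\sqrt{497 - \frac{78829}{52920}} + 3 \cdot 17\right) = - 7 \left(\sqrt{\frac{26222411}{52920}} + 51\right) = - 7 \left(\frac{\sqrt{786672330}}{1260} + 51\right) = - 7 \left(51 + \frac{\sqrt{786672330}}{1260}\right) = -357 - \frac{\sqrt{786672330}}{180}$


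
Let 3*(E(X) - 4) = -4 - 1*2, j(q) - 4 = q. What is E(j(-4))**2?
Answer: 4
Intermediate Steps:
j(q) = 4 + q
E(X) = 2 (E(X) = 4 + (-4 - 1*2)/3 = 4 + (-4 - 2)/3 = 4 + (1/3)*(-6) = 4 - 2 = 2)
E(j(-4))**2 = 2**2 = 4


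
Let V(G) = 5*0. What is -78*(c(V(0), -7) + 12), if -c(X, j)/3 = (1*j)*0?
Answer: -936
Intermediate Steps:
V(G) = 0
c(X, j) = 0 (c(X, j) = -3*1*j*0 = -3*j*0 = -3*0 = 0)
-78*(c(V(0), -7) + 12) = -78*(0 + 12) = -78*12 = -936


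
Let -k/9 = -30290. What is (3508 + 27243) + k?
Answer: 303361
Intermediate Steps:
k = 272610 (k = -9*(-30290) = 272610)
(3508 + 27243) + k = (3508 + 27243) + 272610 = 30751 + 272610 = 303361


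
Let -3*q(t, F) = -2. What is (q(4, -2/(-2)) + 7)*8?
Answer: 184/3 ≈ 61.333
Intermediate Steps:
q(t, F) = 2/3 (q(t, F) = -1/3*(-2) = 2/3)
(q(4, -2/(-2)) + 7)*8 = (2/3 + 7)*8 = (23/3)*8 = 184/3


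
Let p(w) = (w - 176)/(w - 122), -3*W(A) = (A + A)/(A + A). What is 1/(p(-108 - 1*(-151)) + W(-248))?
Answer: 237/320 ≈ 0.74063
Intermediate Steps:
W(A) = -⅓ (W(A) = -(A + A)/(3*(A + A)) = -2*A/(3*(2*A)) = -2*A*1/(2*A)/3 = -⅓*1 = -⅓)
p(w) = (-176 + w)/(-122 + w)
1/(p(-108 - 1*(-151)) + W(-248)) = 1/((-176 + (-108 - 1*(-151)))/(-122 + (-108 - 1*(-151))) - ⅓) = 1/((-176 + (-108 + 151))/(-122 + (-108 + 151)) - ⅓) = 1/((-176 + 43)/(-122 + 43) - ⅓) = 1/(-133/(-79) - ⅓) = 1/(-1/79*(-133) - ⅓) = 1/(133/79 - ⅓) = 1/(320/237) = 237/320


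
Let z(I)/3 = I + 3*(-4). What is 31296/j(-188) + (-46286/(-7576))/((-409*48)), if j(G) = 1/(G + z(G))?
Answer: -1833958763371111/74366016 ≈ -2.4661e+7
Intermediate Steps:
z(I) = -36 + 3*I (z(I) = 3*(I + 3*(-4)) = 3*(I - 12) = 3*(-12 + I) = -36 + 3*I)
j(G) = 1/(-36 + 4*G) (j(G) = 1/(G + (-36 + 3*G)) = 1/(-36 + 4*G))
31296/j(-188) + (-46286/(-7576))/((-409*48)) = 31296/((1/(4*(-9 - 188)))) + (-46286/(-7576))/((-409*48)) = 31296/(((¼)/(-197))) - 46286*(-1/7576)/(-19632) = 31296/(((¼)*(-1/197))) + (23143/3788)*(-1/19632) = 31296/(-1/788) - 23143/74366016 = 31296*(-788) - 23143/74366016 = -24661248 - 23143/74366016 = -1833958763371111/74366016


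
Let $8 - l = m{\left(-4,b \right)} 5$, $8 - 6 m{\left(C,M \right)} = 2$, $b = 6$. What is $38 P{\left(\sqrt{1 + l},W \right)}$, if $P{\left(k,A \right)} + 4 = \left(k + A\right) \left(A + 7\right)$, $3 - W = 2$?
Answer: $760$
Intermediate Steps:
$m{\left(C,M \right)} = 1$ ($m{\left(C,M \right)} = \frac{4}{3} - \frac{1}{3} = 1$)
$l = 3$ ($l = 8 - 1 \cdot 5 = 8 - 5 = 3$)
$W = 1$ ($W = 3 - 2 = 1$)
$P{\left(k,A \right)} = -4 + \left(7 + A\right) \left(A + k\right)$ ($P{\left(k,A \right)} = -4 + \left(k + A\right) \left(A + 7\right) = -4 + \left(A + k\right) \left(7 + A\right) = -4 + \left(7 + A\right) \left(A + k\right)$)
$38 P{\left(\sqrt{1 + l},W \right)} = 38 \left(-4 + 1^{2} + 7 \cdot 1 + 7 \sqrt{1 + 3} + 1 \sqrt{1 + 3}\right) = 38 \left(-4 + 1 + 7 + 7 \sqrt{4} + 1 \sqrt{4}\right) = 38 \left(-4 + 1 + 7 + 7 \cdot 2 + 1 \cdot 2\right) = 38 \left(-4 + 1 + 7 + 14 + 2\right) = 38 \cdot 20 = 760$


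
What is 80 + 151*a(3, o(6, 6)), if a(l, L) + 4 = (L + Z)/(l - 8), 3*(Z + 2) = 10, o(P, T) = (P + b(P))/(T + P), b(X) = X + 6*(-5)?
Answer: -15569/30 ≈ -518.97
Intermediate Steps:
b(X) = -30 + X (b(X) = X - 30 = -30 + X)
o(P, T) = (-30 + 2*P)/(P + T) (o(P, T) = (P + (-30 + P))/(T + P) = (-30 + 2*P)/(P + T))
Z = 4/3 (Z = -2 + (1/3)*10 = -2 + 10/3 = 4/3 ≈ 1.3333)
a(l, L) = -4 + (4/3 + L)/(-8 + l) (a(l, L) = -4 + (L + 4/3)/(l - 8) = -4 + (4/3 + L)/(-8 + l))
80 + 151*a(3, o(6, 6)) = 80 + 151*((100/3 + 2*(-15 + 6)/(6 + 6) - 4*3)/(-8 + 3)) = 80 + 151*((100/3 + 2*(-9)/12 - 12)/(-5)) = 80 + 151*(-(100/3 + 2*(1/12)*(-9) - 12)/5) = 80 + 151*(-(100/3 - 3/2 - 12)/5) = 80 + 151*(-1/5*119/6) = 80 + 151*(-119/30) = 80 - 17969/30 = -15569/30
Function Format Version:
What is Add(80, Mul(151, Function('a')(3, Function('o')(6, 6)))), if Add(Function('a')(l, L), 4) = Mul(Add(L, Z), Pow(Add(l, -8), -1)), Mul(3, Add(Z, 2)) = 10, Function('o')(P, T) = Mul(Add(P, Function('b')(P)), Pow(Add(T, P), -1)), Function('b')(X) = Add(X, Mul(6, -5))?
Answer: Rational(-15569, 30) ≈ -518.97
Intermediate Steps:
Function('b')(X) = Add(-30, X) (Function('b')(X) = Add(X, -30) = Add(-30, X))
Function('o')(P, T) = Mul(Pow(Add(P, T), -1), Add(-30, Mul(2, P))) (Function('o')(P, T) = Mul(Add(P, Add(-30, P)), Pow(Add(T, P), -1)) = Mul(Add(-30, Mul(2, P)), Pow(Add(P, T), -1)) = Mul(Pow(Add(P, T), -1), Add(-30, Mul(2, P))))
Z = Rational(4, 3) (Z = Add(-2, Mul(Rational(1, 3), 10)) = Add(-2, Rational(10, 3)) = Rational(4, 3) ≈ 1.3333)
Function('a')(l, L) = Add(-4, Mul(Pow(Add(-8, l), -1), Add(Rational(4, 3), L))) (Function('a')(l, L) = Add(-4, Mul(Add(L, Rational(4, 3)), Pow(Add(l, -8), -1))) = Add(-4, Mul(Add(Rational(4, 3), L), Pow(Add(-8, l), -1))) = Add(-4, Mul(Pow(Add(-8, l), -1), Add(Rational(4, 3), L))))
Add(80, Mul(151, Function('a')(3, Function('o')(6, 6)))) = Add(80, Mul(151, Mul(Pow(Add(-8, 3), -1), Add(Rational(100, 3), Mul(2, Pow(Add(6, 6), -1), Add(-15, 6)), Mul(-4, 3))))) = Add(80, Mul(151, Mul(Pow(-5, -1), Add(Rational(100, 3), Mul(2, Pow(12, -1), -9), -12)))) = Add(80, Mul(151, Mul(Rational(-1, 5), Add(Rational(100, 3), Mul(2, Rational(1, 12), -9), -12)))) = Add(80, Mul(151, Mul(Rational(-1, 5), Add(Rational(100, 3), Rational(-3, 2), -12)))) = Add(80, Mul(151, Mul(Rational(-1, 5), Rational(119, 6)))) = Add(80, Mul(151, Rational(-119, 30))) = Add(80, Rational(-17969, 30)) = Rational(-15569, 30)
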